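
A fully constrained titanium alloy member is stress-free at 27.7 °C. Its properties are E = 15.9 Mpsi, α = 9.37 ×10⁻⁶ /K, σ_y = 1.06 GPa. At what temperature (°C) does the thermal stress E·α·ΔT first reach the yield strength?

E = 15.9 Mpsi = 109.6 GPa.
σ_y = 1.06 GPa = 1060 MPa.
E·α·ΔT = 1060 MPa ⇒ ΔT = 1060 / (109.6×10³ × 9.37×10⁻⁶) = 1032 K.
T = 27.7 + 1032 = 1060 °C.

1060 °C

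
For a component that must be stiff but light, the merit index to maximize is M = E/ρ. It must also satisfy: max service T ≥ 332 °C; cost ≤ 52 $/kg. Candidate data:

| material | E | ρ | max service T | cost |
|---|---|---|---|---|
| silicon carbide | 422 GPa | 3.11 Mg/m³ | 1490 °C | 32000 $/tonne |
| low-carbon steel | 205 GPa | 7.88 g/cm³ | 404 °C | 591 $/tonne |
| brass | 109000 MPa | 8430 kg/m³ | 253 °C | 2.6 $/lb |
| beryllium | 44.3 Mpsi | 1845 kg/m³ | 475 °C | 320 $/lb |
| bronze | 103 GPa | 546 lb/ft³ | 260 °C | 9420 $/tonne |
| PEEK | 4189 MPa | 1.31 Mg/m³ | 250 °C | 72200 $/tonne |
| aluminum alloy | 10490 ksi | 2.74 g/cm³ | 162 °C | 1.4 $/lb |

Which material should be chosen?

Screen on constraints: max service T ≥ 332 °C; cost ≤ 52 $/kg. Survivors: silicon carbide, low-carbon steel.
After converting to SI:
  silicon carbide: E = 422.0 GPa, ρ = 3110 kg/m³
  low-carbon steel: E = 205.0 GPa, ρ = 7880 kg/m³
  silicon carbide: M = 136 MN·m/kg
  low-carbon steel: M = 26.0 MN·m/kg
The maximum is for silicon carbide.

silicon carbide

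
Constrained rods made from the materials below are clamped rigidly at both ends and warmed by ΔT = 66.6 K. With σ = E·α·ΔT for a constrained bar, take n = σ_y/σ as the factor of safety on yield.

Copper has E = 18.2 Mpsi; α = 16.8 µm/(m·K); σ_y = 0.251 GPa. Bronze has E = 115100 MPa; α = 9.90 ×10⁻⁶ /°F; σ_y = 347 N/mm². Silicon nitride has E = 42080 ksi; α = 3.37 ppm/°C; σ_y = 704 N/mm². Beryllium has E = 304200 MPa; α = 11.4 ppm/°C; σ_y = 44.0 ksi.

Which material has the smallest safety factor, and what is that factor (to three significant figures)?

In consistent units (E in GPa, α in ×10⁻⁶/K, σ_y in MPa):
  copper: E = 125.5, α = 16.8, σ_y = 251.0 → σ = 140 MPa, n = 1.79
  bronze: E = 115.1, α = 17.8, σ_y = 347.0 → σ = 137 MPa, n = 2.54
  silicon nitride: E = 290.1, α = 3.37, σ_y = 704.0 → σ = 65.1 MPa, n = 10.8
  beryllium: E = 304.2, α = 11.4, σ_y = 303.4 → σ = 231 MPa, n = 1.31
Beryllium has the lowest safety factor, n = 1.31.

beryllium, n = 1.31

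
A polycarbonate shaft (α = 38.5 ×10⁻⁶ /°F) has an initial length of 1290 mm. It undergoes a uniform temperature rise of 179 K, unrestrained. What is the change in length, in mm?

16.0 mm

Convert α: 38.5×10⁻⁶/°F × (9/5) = 69.3×10⁻⁶/K.
ΔL = α·L₀·ΔT = 69.3×10⁻⁶ × 1290 mm × 179.0 K = 16.0 mm.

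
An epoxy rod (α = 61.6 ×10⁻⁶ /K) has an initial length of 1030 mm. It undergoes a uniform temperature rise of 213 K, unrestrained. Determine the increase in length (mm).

13.5 mm

ΔL = α·L₀·ΔT = 61.6×10⁻⁶ × 1030 mm × 213.0 K = 13.5 mm.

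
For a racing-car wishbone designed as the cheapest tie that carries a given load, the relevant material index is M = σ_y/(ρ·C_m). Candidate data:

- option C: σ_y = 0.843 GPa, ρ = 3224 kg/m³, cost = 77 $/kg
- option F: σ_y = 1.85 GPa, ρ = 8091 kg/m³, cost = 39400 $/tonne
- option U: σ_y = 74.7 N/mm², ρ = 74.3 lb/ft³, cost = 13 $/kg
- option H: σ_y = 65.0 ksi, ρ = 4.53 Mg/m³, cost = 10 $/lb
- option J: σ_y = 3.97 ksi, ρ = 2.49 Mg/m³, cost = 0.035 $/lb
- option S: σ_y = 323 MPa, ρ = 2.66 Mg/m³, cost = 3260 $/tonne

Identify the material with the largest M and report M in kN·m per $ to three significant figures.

option J, M = 142 kN·m per $

In SI units:
  option C: σ_y = 843.0 MPa, ρ = 3224 kg/m³, cost = 77.00 $/kg
  option F: σ_y = 1850 MPa, ρ = 8091 kg/m³, cost = 39.40 $/kg
  option U: σ_y = 74.70 MPa, ρ = 1190 kg/m³, cost = 13.00 $/kg
  option H: σ_y = 448.2 MPa, ρ = 4530 kg/m³, cost = 22.05 $/kg
  option J: σ_y = 27.37 MPa, ρ = 2490 kg/m³, cost = 0.07716 $/kg
  option S: σ_y = 323.0 MPa, ρ = 2660 kg/m³, cost = 3.260 $/kg
  option J: M = 142 kN·m per $
  option S: M = 37.2 kN·m per $
  option F: M = 5.80 kN·m per $
  option U: M = 4.83 kN·m per $
  option H: M = 4.49 kN·m per $
  option C: M = 3.40 kN·m per $
Option J has the largest M.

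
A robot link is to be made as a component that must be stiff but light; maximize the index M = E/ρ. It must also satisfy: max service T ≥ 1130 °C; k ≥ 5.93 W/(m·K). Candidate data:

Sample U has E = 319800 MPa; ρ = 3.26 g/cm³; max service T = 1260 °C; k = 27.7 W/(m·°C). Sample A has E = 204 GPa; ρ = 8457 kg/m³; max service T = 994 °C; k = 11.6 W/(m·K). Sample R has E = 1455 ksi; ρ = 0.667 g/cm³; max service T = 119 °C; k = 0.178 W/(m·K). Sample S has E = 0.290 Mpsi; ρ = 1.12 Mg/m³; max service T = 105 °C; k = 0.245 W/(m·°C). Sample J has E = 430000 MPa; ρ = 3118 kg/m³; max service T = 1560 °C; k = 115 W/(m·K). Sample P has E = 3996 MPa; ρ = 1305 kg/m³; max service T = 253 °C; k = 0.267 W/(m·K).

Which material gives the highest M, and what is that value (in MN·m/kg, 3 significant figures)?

Screen on constraints: max service T ≥ 1130 °C; k ≥ 5.93 W/(m·K). Survivors: sample U, sample J.
In SI units:
  sample U: E = 319.8 GPa, ρ = 3260 kg/m³
  sample J: E = 430.0 GPa, ρ = 3118 kg/m³
  sample J: M = 138 MN·m/kg
  sample U: M = 98.1 MN·m/kg
Highest index: sample J.

sample J, M = 138 MN·m/kg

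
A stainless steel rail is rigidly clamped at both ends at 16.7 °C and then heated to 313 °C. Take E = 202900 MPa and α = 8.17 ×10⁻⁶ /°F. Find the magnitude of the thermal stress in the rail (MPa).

E = 202900 MPa = 202.9 GPa.
α = 8.17×10⁻⁶/°F × 9/5 = 14.7×10⁻⁶/K.
ΔT = 296.3 K. Constrained thermal stress σ = E·α·ΔT = 202.9×10³ MPa × 14.7×10⁻⁶ × 296.3 = 884 MPa (compressive).

884 MPa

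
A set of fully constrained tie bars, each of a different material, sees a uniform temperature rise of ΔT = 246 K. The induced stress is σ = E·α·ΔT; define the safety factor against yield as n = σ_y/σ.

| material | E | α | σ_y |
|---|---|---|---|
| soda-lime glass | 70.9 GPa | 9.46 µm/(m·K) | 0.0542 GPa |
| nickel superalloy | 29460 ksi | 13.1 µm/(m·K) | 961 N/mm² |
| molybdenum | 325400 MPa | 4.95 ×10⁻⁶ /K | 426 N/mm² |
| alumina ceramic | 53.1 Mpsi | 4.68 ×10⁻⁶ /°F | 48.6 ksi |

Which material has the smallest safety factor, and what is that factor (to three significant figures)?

soda-lime glass, n = 0.328

In consistent units (E in GPa, α in ×10⁻⁶/K, σ_y in MPa):
  soda-lime glass: E = 70.90, α = 9.46, σ_y = 54.20 → σ = 165 MPa, n = 0.328
  nickel superalloy: E = 203.1, α = 13.1, σ_y = 961.0 → σ = 655 MPa, n = 1.47
  molybdenum: E = 325.4, α = 4.95, σ_y = 426.0 → σ = 396 MPa, n = 1.08
  alumina ceramic: E = 366.1, α = 8.42, σ_y = 335.1 → σ = 759 MPa, n = 0.442
The minimum is soda-lime glass at n = 0.328.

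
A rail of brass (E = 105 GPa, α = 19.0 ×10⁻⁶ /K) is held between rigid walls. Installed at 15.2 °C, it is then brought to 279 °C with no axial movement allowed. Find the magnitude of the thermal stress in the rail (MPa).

526 MPa

ΔT = 263.8 K. Constrained thermal stress σ = E·α·ΔT = 105.0×10³ MPa × 19.0×10⁻⁶ × 263.8 = 526 MPa (compressive).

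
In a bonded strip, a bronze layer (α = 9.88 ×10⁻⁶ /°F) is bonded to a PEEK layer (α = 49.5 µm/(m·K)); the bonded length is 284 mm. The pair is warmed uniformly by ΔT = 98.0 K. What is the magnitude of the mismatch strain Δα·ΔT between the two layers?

3.11×10⁻³

bronze: α = 9.88×10⁻⁶/°F × 9/5 = 17.8×10⁻⁶/K.
Δα = |17.8 − 49.5|×10⁻⁶/K = 31.7×10⁻⁶/K.
Mismatch strain = Δα·ΔT = 31.7×10⁻⁶ × 98.0 = 3.11×10⁻³.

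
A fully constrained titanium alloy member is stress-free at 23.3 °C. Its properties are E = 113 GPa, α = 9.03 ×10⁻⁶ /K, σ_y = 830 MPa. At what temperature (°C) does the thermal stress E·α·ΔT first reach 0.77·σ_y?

650 °C

E·α·ΔT = 639.1 MPa ⇒ ΔT = 639.1 / (113.0×10³ × 9.03×10⁻⁶) = 626.3 K.
T = 23.3 + 626.3 = 649.6 °C.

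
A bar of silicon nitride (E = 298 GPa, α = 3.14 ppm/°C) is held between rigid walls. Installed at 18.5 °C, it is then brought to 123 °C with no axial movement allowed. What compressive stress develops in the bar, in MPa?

97.8 MPa

ΔT = 104.5 K. Constrained thermal stress σ = E·α·ΔT = 298.0×10³ MPa × 3.14×10⁻⁶ × 104.5 = 97.8 MPa (compressive).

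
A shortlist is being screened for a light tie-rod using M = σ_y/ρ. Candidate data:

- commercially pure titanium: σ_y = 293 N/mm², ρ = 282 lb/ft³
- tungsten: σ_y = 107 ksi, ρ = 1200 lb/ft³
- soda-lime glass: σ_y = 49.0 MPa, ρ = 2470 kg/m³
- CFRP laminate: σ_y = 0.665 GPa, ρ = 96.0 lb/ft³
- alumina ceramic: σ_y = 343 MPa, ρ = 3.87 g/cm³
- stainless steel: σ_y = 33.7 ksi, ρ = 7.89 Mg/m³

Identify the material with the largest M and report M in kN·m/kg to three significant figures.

CFRP laminate, M = 432 kN·m/kg

After converting to SI:
  commercially pure titanium: σ_y = 293.0 MPa, ρ = 4517 kg/m³
  tungsten: σ_y = 737.7 MPa, ρ = 19220 kg/m³
  soda-lime glass: σ_y = 49.00 MPa, ρ = 2470 kg/m³
  CFRP laminate: σ_y = 665.0 MPa, ρ = 1538 kg/m³
  alumina ceramic: σ_y = 343.0 MPa, ρ = 3870 kg/m³
  stainless steel: σ_y = 232.4 MPa, ρ = 7890 kg/m³
  CFRP laminate: M = 432 kN·m/kg
  alumina ceramic: M = 88.6 kN·m/kg
  commercially pure titanium: M = 64.9 kN·m/kg
  tungsten: M = 38.4 kN·m/kg
  stainless steel: M = 29.4 kN·m/kg
  soda-lime glass: M = 19.8 kN·m/kg
CFRP laminate has the largest M.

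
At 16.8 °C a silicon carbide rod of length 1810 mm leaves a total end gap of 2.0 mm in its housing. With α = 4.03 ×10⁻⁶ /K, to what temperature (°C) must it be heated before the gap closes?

291 °C

α·L₀·ΔT = 2.0 mm ⇒ ΔT = 2.0 / (4.03×10⁻⁶ × 1810.0) = 274.2 K.
T = 16.8 + 274.2 = 291.0 °C.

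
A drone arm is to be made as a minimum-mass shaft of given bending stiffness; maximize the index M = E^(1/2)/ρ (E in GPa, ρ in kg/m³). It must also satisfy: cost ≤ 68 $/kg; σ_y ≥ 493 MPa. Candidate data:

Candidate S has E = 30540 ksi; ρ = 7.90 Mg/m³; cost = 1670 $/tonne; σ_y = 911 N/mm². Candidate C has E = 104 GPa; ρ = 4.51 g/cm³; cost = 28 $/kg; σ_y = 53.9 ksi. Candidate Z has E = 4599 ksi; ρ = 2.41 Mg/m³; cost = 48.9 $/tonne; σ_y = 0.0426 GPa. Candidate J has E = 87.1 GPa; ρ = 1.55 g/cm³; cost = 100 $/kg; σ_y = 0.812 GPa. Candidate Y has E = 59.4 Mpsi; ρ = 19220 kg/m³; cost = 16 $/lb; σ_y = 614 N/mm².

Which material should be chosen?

Screen on constraints: cost ≤ 68 $/kg; σ_y ≥ 493 MPa. Survivors: candidate S, candidate Y.
Putting every candidate on a common basis:
  candidate S: E = 210.6 GPa, ρ = 7900 kg/m³
  candidate Y: E = 409.5 GPa, ρ = 19220 kg/m³
  candidate S: M = 1.84×10⁻³
  candidate Y: M = 1.05×10⁻³
Candidate S ranks first.

candidate S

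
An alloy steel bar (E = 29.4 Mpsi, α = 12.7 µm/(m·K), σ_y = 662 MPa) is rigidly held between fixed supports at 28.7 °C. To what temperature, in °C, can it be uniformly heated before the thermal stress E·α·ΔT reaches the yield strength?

E = 29.4 Mpsi = 202.7 GPa.
E·α·ΔT = 662.0 MPa ⇒ ΔT = 662.0 / (202.7×10³ × 12.7×10⁻⁶) = 257.2 K.
T = 28.7 + 257.2 = 285.9 °C.

286 °C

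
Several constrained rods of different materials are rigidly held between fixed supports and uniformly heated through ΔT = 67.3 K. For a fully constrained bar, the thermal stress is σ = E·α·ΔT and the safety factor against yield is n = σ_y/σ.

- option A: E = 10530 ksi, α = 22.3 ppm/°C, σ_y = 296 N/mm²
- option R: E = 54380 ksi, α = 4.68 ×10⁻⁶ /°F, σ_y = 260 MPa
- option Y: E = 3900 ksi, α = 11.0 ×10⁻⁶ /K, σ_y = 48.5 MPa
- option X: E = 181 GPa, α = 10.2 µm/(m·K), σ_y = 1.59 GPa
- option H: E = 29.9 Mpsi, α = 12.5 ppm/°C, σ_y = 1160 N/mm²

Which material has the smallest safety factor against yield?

Converting E to GPa, α to ×10⁻⁶/K, σ_y to MPa, then σ and n for each:
  option A: E = 72.60, α = 22.3, σ_y = 296.0 → σ = 109 MPa, n = 2.72
  option R: E = 374.9, α = 8.42, σ_y = 260.0 → σ = 213 MPa, n = 1.22
  option Y: E = 26.89, α = 11.0, σ_y = 48.50 → σ = 19.9 MPa, n = 2.44
  option X: E = 181.0, α = 10.2, σ_y = 1590 → σ = 124 MPa, n = 12.8
  option H: E = 206.2, α = 12.5, σ_y = 1160 → σ = 173 MPa, n = 6.69
Option R has the lowest safety factor, n = 1.22.

option R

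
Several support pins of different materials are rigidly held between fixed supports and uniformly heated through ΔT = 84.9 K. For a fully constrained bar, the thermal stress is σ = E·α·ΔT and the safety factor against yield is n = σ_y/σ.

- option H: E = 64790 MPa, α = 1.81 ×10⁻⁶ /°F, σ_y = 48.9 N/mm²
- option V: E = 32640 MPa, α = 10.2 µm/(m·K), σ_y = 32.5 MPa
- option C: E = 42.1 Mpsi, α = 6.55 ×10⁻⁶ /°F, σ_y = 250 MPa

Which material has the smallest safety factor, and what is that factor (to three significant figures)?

option C, n = 0.860

In consistent units (E in GPa, α in ×10⁻⁶/K, σ_y in MPa):
  option H: E = 64.79, α = 3.26, σ_y = 48.90 → σ = 17.9 MPa, n = 2.73
  option V: E = 32.64, α = 10.2, σ_y = 32.50 → σ = 28.3 MPa, n = 1.15
  option C: E = 290.3, α = 11.8, σ_y = 250.0 → σ = 291 MPa, n = 0.860
Option C has the lowest safety factor, n = 0.860.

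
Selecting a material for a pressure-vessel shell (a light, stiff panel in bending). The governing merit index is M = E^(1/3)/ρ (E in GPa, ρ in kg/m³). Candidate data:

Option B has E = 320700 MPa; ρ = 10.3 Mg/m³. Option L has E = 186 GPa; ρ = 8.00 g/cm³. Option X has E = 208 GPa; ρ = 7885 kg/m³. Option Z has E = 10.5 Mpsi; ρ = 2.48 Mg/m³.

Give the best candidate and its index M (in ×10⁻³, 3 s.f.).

option Z, M = 1.68×10⁻³

Convert each candidate to consistent units, then evaluate M:
  option B: E = 320.7 GPa, ρ = 10300 kg/m³
  option L: E = 186.0 GPa, ρ = 8000 kg/m³
  option X: E = 208.0 GPa, ρ = 7885 kg/m³
  option Z: E = 72.39 GPa, ρ = 2480 kg/m³
  option Z: M = 1.68×10⁻³
  option X: M = 0.751×10⁻³
  option L: M = 0.714×10⁻³
  option B: M = 0.665×10⁻³
The maximum is for option Z.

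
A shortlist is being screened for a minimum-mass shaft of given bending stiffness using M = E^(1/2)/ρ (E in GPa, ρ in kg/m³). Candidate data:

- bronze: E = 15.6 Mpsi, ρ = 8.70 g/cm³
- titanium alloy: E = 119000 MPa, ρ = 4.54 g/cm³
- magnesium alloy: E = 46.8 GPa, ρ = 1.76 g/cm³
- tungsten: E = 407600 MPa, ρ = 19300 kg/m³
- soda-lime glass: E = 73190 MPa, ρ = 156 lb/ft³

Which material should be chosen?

After converting to SI:
  bronze: E = 107.6 GPa, ρ = 8700 kg/m³
  titanium alloy: E = 119.0 GPa, ρ = 4540 kg/m³
  magnesium alloy: E = 46.80 GPa, ρ = 1760 kg/m³
  tungsten: E = 407.6 GPa, ρ = 19300 kg/m³
  soda-lime glass: E = 73.19 GPa, ρ = 2499 kg/m³
  magnesium alloy: M = 3.89×10⁻³
  soda-lime glass: M = 3.42×10⁻³
  titanium alloy: M = 2.40×10⁻³
  bronze: M = 1.19×10⁻³
  tungsten: M = 1.05×10⁻³
Magnesium alloy ranks first.

magnesium alloy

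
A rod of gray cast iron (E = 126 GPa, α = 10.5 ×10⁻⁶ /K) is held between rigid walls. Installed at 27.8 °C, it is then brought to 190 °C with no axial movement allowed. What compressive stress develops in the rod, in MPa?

215 MPa

ΔT = 162.2 K. Constrained thermal stress σ = E·α·ΔT = 126.0×10³ MPa × 10.5×10⁻⁶ × 162.2 = 215 MPa (compressive).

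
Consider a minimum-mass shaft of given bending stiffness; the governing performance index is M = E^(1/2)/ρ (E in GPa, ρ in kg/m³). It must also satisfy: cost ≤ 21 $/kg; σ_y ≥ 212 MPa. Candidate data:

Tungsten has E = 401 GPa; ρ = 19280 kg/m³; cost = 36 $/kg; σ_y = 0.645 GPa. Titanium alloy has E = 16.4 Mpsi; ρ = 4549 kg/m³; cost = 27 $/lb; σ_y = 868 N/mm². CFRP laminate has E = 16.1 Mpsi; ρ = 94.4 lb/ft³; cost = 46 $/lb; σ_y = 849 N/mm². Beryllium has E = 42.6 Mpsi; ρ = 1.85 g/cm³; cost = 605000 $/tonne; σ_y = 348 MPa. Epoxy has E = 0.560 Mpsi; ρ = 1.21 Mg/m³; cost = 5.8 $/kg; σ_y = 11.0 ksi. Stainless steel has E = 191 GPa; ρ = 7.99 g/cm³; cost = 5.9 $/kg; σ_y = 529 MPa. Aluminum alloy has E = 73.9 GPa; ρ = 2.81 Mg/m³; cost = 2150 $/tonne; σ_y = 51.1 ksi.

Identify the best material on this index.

Screen on constraints: cost ≤ 21 $/kg; σ_y ≥ 212 MPa. Survivors: stainless steel, aluminum alloy.
Convert each candidate to consistent units, then evaluate M:
  stainless steel: E = 191.0 GPa, ρ = 7990 kg/m³
  aluminum alloy: E = 73.90 GPa, ρ = 2810 kg/m³
  aluminum alloy: M = 3.06×10⁻³
  stainless steel: M = 1.73×10⁻³
The maximum is for aluminum alloy.

aluminum alloy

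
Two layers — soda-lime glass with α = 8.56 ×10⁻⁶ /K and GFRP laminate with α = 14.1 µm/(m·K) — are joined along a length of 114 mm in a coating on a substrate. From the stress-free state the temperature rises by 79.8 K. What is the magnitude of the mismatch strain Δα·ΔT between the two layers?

4.42×10⁻⁴

Δα = |8.56 − 14.1|×10⁻⁶/K = 5.54×10⁻⁶/K.
Mismatch strain = Δα·ΔT = 5.54×10⁻⁶ × 79.8 = 4.42×10⁻⁴.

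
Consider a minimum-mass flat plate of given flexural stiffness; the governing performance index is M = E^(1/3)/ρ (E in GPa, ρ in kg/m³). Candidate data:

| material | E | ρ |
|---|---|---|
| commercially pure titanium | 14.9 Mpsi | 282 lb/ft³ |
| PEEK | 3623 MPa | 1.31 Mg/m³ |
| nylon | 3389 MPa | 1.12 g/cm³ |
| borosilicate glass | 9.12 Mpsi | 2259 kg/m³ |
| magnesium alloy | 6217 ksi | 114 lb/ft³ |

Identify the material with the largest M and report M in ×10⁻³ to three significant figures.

magnesium alloy, M = 1.92×10⁻³

In SI units:
  commercially pure titanium: E = 102.7 GPa, ρ = 4517 kg/m³
  PEEK: E = 3.623 GPa, ρ = 1310 kg/m³
  nylon: E = 3.389 GPa, ρ = 1120 kg/m³
  borosilicate glass: E = 62.88 GPa, ρ = 2259 kg/m³
  magnesium alloy: E = 42.86 GPa, ρ = 1826 kg/m³
  magnesium alloy: M = 1.92×10⁻³
  borosilicate glass: M = 1.76×10⁻³
  nylon: M = 1.34×10⁻³
  PEEK: M = 1.17×10⁻³
  commercially pure titanium: M = 1.04×10⁻³
The maximum is for magnesium alloy.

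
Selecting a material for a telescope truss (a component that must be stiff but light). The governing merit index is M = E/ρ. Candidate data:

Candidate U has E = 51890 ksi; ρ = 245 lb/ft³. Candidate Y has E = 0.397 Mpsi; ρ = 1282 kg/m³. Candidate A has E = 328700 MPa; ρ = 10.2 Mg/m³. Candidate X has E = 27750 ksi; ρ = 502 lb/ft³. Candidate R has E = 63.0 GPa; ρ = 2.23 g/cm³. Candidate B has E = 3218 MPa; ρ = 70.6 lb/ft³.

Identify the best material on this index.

After converting to SI:
  candidate U: E = 357.8 GPa, ρ = 3925 kg/m³
  candidate Y: E = 2.737 GPa, ρ = 1282 kg/m³
  candidate A: E = 328.7 GPa, ρ = 10200 kg/m³
  candidate X: E = 191.3 GPa, ρ = 8041 kg/m³
  candidate R: E = 63.00 GPa, ρ = 2230 kg/m³
  candidate B: E = 3.218 GPa, ρ = 1131 kg/m³
  candidate U: M = 91.2 MN·m/kg
  candidate A: M = 32.2 MN·m/kg
  candidate R: M = 28.3 MN·m/kg
  candidate X: M = 23.8 MN·m/kg
  candidate B: M = 2.85 MN·m/kg
  candidate Y: M = 2.14 MN·m/kg
Highest index: candidate U.

candidate U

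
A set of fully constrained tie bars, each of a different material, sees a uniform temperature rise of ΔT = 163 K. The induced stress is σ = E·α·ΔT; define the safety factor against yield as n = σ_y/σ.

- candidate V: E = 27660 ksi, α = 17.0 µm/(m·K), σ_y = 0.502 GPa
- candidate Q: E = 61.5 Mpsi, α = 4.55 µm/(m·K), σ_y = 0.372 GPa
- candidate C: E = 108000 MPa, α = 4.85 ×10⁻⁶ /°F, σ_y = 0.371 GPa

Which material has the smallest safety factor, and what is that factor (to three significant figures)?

candidate V, n = 0.950

In consistent units (E in GPa, α in ×10⁻⁶/K, σ_y in MPa):
  candidate V: E = 190.7, α = 17.0, σ_y = 502.0 → σ = 528 MPa, n = 0.950
  candidate Q: E = 424.0, α = 4.55, σ_y = 372.0 → σ = 314 MPa, n = 1.18
  candidate C: E = 108.0, α = 8.73, σ_y = 371.0 → σ = 154 MPa, n = 2.41
Smallest n: candidate V with n = 0.950.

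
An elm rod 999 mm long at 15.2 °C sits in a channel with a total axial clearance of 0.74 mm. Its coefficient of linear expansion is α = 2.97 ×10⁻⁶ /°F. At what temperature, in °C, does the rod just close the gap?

154 °C

α = 2.97×10⁻⁶/°F × 9/5 = 5.35×10⁻⁶/K.
α·L₀·ΔT = 0.74 mm ⇒ ΔT = 0.74 / (5.35×10⁻⁶ × 999.0) = 138.6 K.
T = 15.2 + 138.6 = 153.8 °C.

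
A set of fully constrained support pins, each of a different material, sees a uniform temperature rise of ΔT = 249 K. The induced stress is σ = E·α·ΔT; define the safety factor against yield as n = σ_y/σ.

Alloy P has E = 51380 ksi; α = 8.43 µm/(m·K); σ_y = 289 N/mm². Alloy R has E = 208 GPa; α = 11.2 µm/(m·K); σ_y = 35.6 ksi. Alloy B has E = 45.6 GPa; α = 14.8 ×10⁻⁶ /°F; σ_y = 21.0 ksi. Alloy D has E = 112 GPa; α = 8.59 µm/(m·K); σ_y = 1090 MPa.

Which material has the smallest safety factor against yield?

With everything in SI (GPa, ×10⁻⁶/K, MPa):
  alloy P: E = 354.3, α = 8.43, σ_y = 289.0 → σ = 744 MPa, n = 0.389
  alloy R: E = 208.0, α = 11.2, σ_y = 245.5 → σ = 580 MPa, n = 0.423
  alloy B: E = 45.60, α = 26.6, σ_y = 144.8 → σ = 302 MPa, n = 0.479
  alloy D: E = 112.0, α = 8.59, σ_y = 1090 → σ = 240 MPa, n = 4.55
The minimum is alloy P at n = 0.389.

alloy P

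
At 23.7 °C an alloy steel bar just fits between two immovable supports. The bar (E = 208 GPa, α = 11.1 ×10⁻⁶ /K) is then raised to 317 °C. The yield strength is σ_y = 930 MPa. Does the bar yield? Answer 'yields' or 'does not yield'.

does not yield

ΔT = 293.3 K. Constrained thermal stress σ = E·α·ΔT = 208.0×10³ MPa × 11.1×10⁻⁶ × 293.3 = 677 MPa (compressive).
Compare to σ_y = 930 MPa: σ < σ_y, so it does not yield.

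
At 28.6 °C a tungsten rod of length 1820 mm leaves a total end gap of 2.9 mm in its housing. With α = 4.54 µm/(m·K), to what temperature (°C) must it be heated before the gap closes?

α·L₀·ΔT = 2.9 mm ⇒ ΔT = 2.9 / (4.54×10⁻⁶ × 1820.0) = 351.0 K.
T = 28.6 + 351.0 = 379.6 °C.

380 °C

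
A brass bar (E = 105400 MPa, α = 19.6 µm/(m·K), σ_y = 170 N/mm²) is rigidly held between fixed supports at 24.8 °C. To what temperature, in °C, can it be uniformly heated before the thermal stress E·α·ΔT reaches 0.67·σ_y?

E = 105400 MPa = 105.4 GPa.
σ_y = 170 N/mm² = 170.0 MPa.
E·α·ΔT = 113.9 MPa ⇒ ΔT = 113.9 / (105.4×10³ × 19.6×10⁻⁶) = 55.13 K.
T = 24.8 + 55.13 = 79.93 °C.

79.9 °C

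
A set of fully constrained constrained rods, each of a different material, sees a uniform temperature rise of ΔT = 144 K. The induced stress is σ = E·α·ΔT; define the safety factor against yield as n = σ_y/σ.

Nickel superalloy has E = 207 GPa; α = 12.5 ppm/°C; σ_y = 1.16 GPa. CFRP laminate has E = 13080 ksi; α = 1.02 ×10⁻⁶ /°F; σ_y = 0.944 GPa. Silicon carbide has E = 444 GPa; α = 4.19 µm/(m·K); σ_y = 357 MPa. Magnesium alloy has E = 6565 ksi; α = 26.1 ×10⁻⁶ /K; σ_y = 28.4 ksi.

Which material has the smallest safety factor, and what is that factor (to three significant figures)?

magnesium alloy, n = 1.15

In consistent units (E in GPa, α in ×10⁻⁶/K, σ_y in MPa):
  nickel superalloy: E = 207.0, α = 12.5, σ_y = 1160 → σ = 373 MPa, n = 3.11
  CFRP laminate: E = 90.18, α = 1.84, σ_y = 944.0 → σ = 23.8 MPa, n = 39.6
  silicon carbide: E = 444.0, α = 4.19, σ_y = 357.0 → σ = 268 MPa, n = 1.33
  magnesium alloy: E = 45.26, α = 26.1, σ_y = 195.8 → σ = 170 MPa, n = 1.15
Smallest n: magnesium alloy with n = 1.15.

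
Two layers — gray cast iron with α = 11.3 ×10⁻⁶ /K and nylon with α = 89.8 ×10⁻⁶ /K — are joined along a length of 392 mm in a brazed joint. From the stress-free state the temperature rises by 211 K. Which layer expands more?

α(gray cast iron) = 11.3×10⁻⁶/K vs α(nylon) = 89.8×10⁻⁶/K.
Higher α expands more for the same ΔT: nylon.

nylon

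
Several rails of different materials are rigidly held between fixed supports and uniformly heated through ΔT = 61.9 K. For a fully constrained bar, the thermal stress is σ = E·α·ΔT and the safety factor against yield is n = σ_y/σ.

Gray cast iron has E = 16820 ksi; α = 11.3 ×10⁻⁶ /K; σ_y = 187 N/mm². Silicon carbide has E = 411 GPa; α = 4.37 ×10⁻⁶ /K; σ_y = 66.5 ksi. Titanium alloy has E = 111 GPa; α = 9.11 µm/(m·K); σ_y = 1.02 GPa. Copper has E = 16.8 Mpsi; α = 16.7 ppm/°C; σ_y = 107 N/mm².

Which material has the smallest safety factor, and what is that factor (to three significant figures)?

Per material, after unit conversion:
  gray cast iron: E = 116.0, α = 11.3, σ_y = 187.0 → σ = 81.1 MPa, n = 2.31
  silicon carbide: E = 411.0, α = 4.37, σ_y = 458.5 → σ = 111 MPa, n = 4.12
  titanium alloy: E = 111.0, α = 9.11, σ_y = 1020 → σ = 62.6 MPa, n = 16.3
  copper: E = 115.8, α = 16.7, σ_y = 107.0 → σ = 120 MPa, n = 0.894
The minimum is copper at n = 0.894.

copper, n = 0.894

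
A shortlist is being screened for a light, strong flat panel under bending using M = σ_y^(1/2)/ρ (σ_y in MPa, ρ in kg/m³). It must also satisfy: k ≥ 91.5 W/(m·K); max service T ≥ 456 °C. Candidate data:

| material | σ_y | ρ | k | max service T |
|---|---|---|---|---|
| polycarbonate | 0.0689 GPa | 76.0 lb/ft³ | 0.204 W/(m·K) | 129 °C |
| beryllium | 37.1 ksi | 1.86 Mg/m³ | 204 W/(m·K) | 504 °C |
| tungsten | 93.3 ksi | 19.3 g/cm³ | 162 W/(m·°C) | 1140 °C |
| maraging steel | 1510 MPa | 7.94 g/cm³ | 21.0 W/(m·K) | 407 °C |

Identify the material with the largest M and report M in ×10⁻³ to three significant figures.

Screen on constraints: k ≥ 91.5 W/(m·K); max service T ≥ 456 °C. Survivors: beryllium, tungsten.
Putting every candidate on a common basis:
  beryllium: σ_y = 255.8 MPa, ρ = 1860 kg/m³
  tungsten: σ_y = 643.3 MPa, ρ = 19300 kg/m³
  beryllium: M = 8.60×10⁻³
  tungsten: M = 1.31×10⁻³
Beryllium has the largest M.

beryllium, M = 8.60×10⁻³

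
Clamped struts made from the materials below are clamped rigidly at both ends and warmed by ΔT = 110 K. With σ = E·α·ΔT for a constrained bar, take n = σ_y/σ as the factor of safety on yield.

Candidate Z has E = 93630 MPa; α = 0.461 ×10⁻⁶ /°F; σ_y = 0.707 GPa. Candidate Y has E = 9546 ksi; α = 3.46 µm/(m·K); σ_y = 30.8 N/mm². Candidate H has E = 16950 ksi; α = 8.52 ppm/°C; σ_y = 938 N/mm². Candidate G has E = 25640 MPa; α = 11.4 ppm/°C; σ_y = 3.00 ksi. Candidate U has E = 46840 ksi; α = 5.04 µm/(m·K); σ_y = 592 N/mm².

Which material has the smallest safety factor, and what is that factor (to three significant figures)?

In consistent units (E in GPa, α in ×10⁻⁶/K, σ_y in MPa):
  candidate Z: E = 93.63, α = 0.830, σ_y = 707.0 → σ = 8.55 MPa, n = 82.7
  candidate Y: E = 65.82, α = 3.46, σ_y = 30.80 → σ = 25.1 MPa, n = 1.23
  candidate H: E = 116.9, α = 8.52, σ_y = 938.0 → σ = 110 MPa, n = 8.56
  candidate G: E = 25.64, α = 11.4, σ_y = 20.68 → σ = 32.2 MPa, n = 0.643
  candidate U: E = 323.0, α = 5.04, σ_y = 592.0 → σ = 179 MPa, n = 3.31
Smallest n: candidate G with n = 0.643.

candidate G, n = 0.643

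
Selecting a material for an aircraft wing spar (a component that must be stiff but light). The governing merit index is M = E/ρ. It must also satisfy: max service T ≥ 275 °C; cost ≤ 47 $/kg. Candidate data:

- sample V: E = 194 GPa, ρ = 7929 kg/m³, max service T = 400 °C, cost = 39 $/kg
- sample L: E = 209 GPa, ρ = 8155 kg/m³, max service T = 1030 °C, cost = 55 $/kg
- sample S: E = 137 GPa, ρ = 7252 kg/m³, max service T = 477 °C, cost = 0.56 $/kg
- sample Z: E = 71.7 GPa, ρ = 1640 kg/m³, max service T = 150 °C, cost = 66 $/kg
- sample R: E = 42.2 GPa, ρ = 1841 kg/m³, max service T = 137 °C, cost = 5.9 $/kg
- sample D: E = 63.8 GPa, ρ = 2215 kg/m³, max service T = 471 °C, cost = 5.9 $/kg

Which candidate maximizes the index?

Screen on constraints: max service T ≥ 275 °C; cost ≤ 47 $/kg. Survivors: sample V, sample S, sample D.
Evaluate M for each candidate:
  sample D: M = 28.8 MN·m/kg
  sample V: M = 24.5 MN·m/kg
  sample S: M = 18.9 MN·m/kg
The maximum is for sample D.

sample D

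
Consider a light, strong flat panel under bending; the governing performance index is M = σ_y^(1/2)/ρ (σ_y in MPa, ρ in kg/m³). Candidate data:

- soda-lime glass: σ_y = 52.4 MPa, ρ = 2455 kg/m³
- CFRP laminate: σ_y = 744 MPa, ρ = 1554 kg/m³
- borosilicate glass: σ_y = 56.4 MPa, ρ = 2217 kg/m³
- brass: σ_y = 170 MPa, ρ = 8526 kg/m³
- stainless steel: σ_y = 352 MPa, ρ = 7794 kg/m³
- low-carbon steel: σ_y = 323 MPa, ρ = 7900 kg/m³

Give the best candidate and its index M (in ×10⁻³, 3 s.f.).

CFRP laminate, M = 17.6×10⁻³

Computing M directly (units already consistent):
  CFRP laminate: M = 17.6×10⁻³
  borosilicate glass: M = 3.39×10⁻³
  soda-lime glass: M = 2.95×10⁻³
  stainless steel: M = 2.41×10⁻³
  low-carbon steel: M = 2.27×10⁻³
  brass: M = 1.53×10⁻³
CFRP laminate has the largest M.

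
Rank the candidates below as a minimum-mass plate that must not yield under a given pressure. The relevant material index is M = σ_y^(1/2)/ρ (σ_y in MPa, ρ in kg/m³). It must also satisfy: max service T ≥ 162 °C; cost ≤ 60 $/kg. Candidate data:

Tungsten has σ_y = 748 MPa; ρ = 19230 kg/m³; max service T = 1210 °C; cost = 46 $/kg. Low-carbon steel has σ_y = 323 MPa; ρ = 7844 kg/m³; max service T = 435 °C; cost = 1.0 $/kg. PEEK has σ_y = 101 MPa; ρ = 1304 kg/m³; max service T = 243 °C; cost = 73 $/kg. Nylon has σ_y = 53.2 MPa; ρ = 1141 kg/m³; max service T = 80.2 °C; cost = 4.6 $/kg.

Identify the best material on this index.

low-carbon steel

Screen on constraints: max service T ≥ 162 °C; cost ≤ 60 $/kg. Survivors: tungsten, low-carbon steel.
Per-candidate index values:
  low-carbon steel: M = 2.29×10⁻³
  tungsten: M = 1.42×10⁻³
The maximum is for low-carbon steel.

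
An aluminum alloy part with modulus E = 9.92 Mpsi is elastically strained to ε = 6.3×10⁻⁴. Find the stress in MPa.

E = 9.92 Mpsi = 68.40 GPa.
σ = E·ε = 68400 MPa × 6.3×10⁻⁴ = 43.1 MPa.

43.1 MPa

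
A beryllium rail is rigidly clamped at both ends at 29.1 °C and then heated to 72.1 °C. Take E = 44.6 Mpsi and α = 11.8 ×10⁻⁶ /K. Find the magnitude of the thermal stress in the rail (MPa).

E = 44.6 Mpsi = 307.5 GPa.
ΔT = 43.00 K. Constrained thermal stress σ = E·α·ΔT = 307.5×10³ MPa × 11.8×10⁻⁶ × 43.00 = 156 MPa (compressive).

156 MPa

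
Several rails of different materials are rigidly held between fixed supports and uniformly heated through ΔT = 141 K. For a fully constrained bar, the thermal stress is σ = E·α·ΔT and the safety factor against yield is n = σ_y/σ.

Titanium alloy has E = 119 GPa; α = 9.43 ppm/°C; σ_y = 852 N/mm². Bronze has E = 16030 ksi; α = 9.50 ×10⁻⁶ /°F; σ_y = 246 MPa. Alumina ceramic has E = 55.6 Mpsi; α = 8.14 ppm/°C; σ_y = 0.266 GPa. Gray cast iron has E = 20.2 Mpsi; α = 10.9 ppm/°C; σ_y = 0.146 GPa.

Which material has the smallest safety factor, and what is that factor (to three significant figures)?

alumina ceramic, n = 0.605

In consistent units (E in GPa, α in ×10⁻⁶/K, σ_y in MPa):
  titanium alloy: E = 119.0, α = 9.43, σ_y = 852.0 → σ = 158 MPa, n = 5.38
  bronze: E = 110.5, α = 17.1, σ_y = 246.0 → σ = 266 MPa, n = 0.923
  alumina ceramic: E = 383.3, α = 8.14, σ_y = 266.0 → σ = 440 MPa, n = 0.605
  gray cast iron: E = 139.3, α = 10.9, σ_y = 146.0 → σ = 214 MPa, n = 0.682
Alumina ceramic has the lowest safety factor, n = 0.605.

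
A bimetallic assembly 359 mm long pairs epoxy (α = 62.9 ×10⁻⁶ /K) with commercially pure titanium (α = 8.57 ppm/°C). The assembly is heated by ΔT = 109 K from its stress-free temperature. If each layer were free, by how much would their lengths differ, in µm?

2130 µm

Δα = |62.9 − 8.57|×10⁻⁶/K = 54.3×10⁻⁶/K.
ΔL_mismatch = Δα·L·ΔT = 54.3×10⁻⁶ × 359.0 mm × 109.0 K = 2130 µm.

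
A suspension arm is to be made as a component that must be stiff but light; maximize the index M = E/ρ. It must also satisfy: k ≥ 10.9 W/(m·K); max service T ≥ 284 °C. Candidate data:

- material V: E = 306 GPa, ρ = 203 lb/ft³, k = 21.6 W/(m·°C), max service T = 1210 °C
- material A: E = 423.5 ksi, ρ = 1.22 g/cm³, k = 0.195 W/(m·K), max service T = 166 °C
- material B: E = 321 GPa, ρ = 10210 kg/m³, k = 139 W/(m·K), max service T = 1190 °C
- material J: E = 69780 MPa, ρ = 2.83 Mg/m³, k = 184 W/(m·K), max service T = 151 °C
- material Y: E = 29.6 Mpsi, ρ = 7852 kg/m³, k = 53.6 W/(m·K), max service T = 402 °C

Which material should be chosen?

Screen on constraints: k ≥ 10.9 W/(m·K); max service T ≥ 284 °C. Survivors: material V, material B, material Y.
Putting every candidate on a common basis:
  material V: E = 306.0 GPa, ρ = 3252 kg/m³
  material B: E = 321.0 GPa, ρ = 10210 kg/m³
  material Y: E = 204.1 GPa, ρ = 7852 kg/m³
  material V: M = 94.1 MN·m/kg
  material B: M = 31.4 MN·m/kg
  material Y: M = 26.0 MN·m/kg
Material V has the largest M.

material V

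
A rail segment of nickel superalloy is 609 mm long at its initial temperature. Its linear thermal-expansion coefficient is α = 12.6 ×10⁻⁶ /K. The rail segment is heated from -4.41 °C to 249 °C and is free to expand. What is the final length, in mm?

610.94 mm

ΔT = 249 − (-4.41) = 253.4 K.
ΔL = α·L₀·ΔT = 12.6×10⁻⁶ × 609 mm × 253.4 K = 1.94 mm.
L = L₀ + ΔL = 609 + 1.94 = 610.94 mm.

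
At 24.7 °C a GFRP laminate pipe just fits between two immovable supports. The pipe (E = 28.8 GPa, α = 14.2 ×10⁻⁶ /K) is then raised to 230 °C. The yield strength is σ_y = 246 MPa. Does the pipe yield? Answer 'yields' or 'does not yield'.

does not yield

ΔT = 205.3 K. Constrained thermal stress σ = E·α·ΔT = 28.80×10³ MPa × 14.2×10⁻⁶ × 205.3 = 84.0 MPa (compressive).
Compare to σ_y = 246 MPa: σ < σ_y, so it does not yield.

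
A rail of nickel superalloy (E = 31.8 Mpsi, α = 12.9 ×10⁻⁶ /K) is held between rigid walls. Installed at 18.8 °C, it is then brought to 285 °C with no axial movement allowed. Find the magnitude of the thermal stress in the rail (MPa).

753 MPa

E = 31.8 Mpsi = 219.3 GPa.
ΔT = 266.2 K. Constrained thermal stress σ = E·α·ΔT = 219.3×10³ MPa × 12.9×10⁻⁶ × 266.2 = 753 MPa (compressive).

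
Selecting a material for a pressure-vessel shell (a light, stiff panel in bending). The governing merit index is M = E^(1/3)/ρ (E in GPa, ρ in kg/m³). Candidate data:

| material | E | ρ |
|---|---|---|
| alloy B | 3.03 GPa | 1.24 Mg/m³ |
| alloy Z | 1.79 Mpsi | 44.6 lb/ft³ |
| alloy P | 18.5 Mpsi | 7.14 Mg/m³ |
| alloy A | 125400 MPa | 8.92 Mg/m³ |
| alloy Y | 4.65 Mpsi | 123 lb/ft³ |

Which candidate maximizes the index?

alloy Z

Normalizing units and computing the index:
  alloy B: E = 3.030 GPa, ρ = 1240 kg/m³
  alloy Z: E = 12.34 GPa, ρ = 714.4 kg/m³
  alloy P: E = 127.6 GPa, ρ = 7140 kg/m³
  alloy A: E = 125.4 GPa, ρ = 8920 kg/m³
  alloy Y: E = 32.06 GPa, ρ = 1970 kg/m³
  alloy Z: M = 3.23×10⁻³
  alloy Y: M = 1.61×10⁻³
  alloy B: M = 1.17×10⁻³
  alloy P: M = 0.705×10⁻³
  alloy A: M = 0.561×10⁻³
Alloy Z ranks first.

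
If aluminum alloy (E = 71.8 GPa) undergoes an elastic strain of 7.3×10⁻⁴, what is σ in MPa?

σ = E·ε = 71800 MPa × 7.3×10⁻⁴ = 52.4 MPa.

52.4 MPa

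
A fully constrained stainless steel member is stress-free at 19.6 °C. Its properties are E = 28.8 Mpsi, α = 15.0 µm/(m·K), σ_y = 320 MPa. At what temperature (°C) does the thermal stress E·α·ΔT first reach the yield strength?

127 °C

E = 28.8 Mpsi = 198.6 GPa.
E·α·ΔT = 320.0 MPa ⇒ ΔT = 320.0 / (198.6×10³ × 15.0×10⁻⁶) = 107.4 K.
T = 19.6 + 107.4 = 127.0 °C.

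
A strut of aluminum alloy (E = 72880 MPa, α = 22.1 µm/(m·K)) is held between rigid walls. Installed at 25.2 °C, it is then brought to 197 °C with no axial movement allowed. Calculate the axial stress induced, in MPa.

277 MPa

E = 72880 MPa = 72.88 GPa.
ΔT = 171.8 K. Constrained thermal stress σ = E·α·ΔT = 72.88×10³ MPa × 22.1×10⁻⁶ × 171.8 = 277 MPa (compressive).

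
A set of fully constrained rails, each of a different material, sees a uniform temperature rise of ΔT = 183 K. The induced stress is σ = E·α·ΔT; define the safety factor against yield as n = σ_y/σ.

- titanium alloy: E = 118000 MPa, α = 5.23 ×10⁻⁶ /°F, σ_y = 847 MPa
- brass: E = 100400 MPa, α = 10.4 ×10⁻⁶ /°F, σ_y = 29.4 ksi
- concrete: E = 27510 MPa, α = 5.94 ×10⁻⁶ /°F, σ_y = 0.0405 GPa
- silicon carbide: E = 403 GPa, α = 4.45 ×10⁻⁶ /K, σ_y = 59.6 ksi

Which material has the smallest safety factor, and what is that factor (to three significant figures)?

brass, n = 0.589

Per material, after unit conversion:
  titanium alloy: E = 118.0, α = 9.41, σ_y = 847.0 → σ = 203 MPa, n = 4.17
  brass: E = 100.4, α = 18.7, σ_y = 202.7 → σ = 344 MPa, n = 0.589
  concrete: E = 27.51, α = 10.7, σ_y = 40.50 → σ = 53.8 MPa, n = 0.752
  silicon carbide: E = 403.0, α = 4.45, σ_y = 410.9 → σ = 328 MPa, n = 1.25
The minimum is brass at n = 0.589.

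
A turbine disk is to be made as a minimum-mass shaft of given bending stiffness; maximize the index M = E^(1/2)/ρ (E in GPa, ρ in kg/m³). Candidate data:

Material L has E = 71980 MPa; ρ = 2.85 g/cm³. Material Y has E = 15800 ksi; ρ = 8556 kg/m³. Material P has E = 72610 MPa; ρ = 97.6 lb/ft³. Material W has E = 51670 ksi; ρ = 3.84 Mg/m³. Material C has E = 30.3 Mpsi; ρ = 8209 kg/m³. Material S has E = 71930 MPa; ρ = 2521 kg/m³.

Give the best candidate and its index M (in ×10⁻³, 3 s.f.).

Normalizing units and computing the index:
  material L: E = 71.98 GPa, ρ = 2850 kg/m³
  material Y: E = 108.9 GPa, ρ = 8556 kg/m³
  material P: E = 72.61 GPa, ρ = 1563 kg/m³
  material W: E = 356.3 GPa, ρ = 3840 kg/m³
  material C: E = 208.9 GPa, ρ = 8209 kg/m³
  material S: E = 71.93 GPa, ρ = 2521 kg/m³
  material P: M = 5.45×10⁻³
  material W: M = 4.92×10⁻³
  material S: M = 3.36×10⁻³
  material L: M = 2.98×10⁻³
  material C: M = 1.76×10⁻³
  material Y: M = 1.22×10⁻³
Highest index: material P.

material P, M = 5.45×10⁻³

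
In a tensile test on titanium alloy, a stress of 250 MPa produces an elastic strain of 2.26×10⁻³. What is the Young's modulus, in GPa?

E = σ/ε = 250 MPa / 2.26×10⁻³ = 110600 MPa = 111 GPa.

111 GPa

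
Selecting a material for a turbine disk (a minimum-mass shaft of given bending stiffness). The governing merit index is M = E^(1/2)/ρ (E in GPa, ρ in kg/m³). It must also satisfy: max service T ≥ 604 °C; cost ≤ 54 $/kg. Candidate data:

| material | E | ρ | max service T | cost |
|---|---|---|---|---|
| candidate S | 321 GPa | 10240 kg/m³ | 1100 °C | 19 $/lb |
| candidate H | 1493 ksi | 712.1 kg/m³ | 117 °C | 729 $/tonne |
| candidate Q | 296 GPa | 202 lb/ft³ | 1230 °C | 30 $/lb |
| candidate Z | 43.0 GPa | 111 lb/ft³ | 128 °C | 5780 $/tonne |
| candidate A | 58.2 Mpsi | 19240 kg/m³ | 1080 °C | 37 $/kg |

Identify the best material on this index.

candidate S

Screen on constraints: max service T ≥ 604 °C; cost ≤ 54 $/kg. Survivors: candidate S, candidate A.
In SI units:
  candidate S: E = 321.0 GPa, ρ = 10240 kg/m³
  candidate A: E = 401.3 GPa, ρ = 19240 kg/m³
  candidate S: M = 1.75×10⁻³
  candidate A: M = 1.04×10⁻³
The maximum is for candidate S.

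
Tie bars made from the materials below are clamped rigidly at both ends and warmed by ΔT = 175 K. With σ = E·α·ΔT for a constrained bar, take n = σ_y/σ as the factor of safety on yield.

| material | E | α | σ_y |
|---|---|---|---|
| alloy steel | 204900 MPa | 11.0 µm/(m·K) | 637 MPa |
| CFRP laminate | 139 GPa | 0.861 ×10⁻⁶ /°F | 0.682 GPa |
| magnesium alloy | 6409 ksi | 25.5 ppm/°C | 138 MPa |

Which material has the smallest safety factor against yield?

In consistent units (E in GPa, α in ×10⁻⁶/K, σ_y in MPa):
  alloy steel: E = 204.9, α = 11.0, σ_y = 637.0 → σ = 394 MPa, n = 1.61
  CFRP laminate: E = 139.0, α = 1.55, σ_y = 682.0 → σ = 37.7 MPa, n = 18.1
  magnesium alloy: E = 44.19, α = 25.5, σ_y = 138.0 → σ = 197 MPa, n = 0.700
The minimum is magnesium alloy at n = 0.700.

magnesium alloy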